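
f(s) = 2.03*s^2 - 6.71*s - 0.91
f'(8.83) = 29.14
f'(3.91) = 9.16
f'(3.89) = 9.08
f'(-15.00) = -67.61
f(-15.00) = 556.49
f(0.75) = -4.80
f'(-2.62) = -17.35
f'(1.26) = -1.59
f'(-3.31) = -20.15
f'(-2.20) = -15.64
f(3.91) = 3.89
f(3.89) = 3.71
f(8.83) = 98.12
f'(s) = 4.06*s - 6.71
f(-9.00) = 223.91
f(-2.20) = 23.68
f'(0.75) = -3.66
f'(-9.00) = -43.25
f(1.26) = -6.14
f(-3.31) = 43.54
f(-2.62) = 30.60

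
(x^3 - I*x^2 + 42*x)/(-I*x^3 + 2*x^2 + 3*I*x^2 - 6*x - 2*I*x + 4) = x*(I*x^2 + x + 42*I)/(x^3 + x^2*(-3 + 2*I) + 2*x*(1 - 3*I) + 4*I)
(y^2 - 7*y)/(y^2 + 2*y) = (y - 7)/(y + 2)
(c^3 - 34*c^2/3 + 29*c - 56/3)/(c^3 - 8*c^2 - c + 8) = (c - 7/3)/(c + 1)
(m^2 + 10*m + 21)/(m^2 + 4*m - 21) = (m + 3)/(m - 3)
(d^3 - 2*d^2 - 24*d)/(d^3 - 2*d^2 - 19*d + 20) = d*(d - 6)/(d^2 - 6*d + 5)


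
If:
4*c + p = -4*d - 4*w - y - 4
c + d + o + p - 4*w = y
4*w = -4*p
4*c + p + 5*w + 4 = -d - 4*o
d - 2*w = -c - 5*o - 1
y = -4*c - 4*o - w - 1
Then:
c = -73/344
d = -31/43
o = -63/344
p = 73/172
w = -73/172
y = 173/172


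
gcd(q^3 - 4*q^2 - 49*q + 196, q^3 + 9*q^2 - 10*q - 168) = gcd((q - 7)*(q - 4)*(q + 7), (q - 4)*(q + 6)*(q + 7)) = q^2 + 3*q - 28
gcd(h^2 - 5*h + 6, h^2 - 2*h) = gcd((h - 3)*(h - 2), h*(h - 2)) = h - 2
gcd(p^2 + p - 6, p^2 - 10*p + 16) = p - 2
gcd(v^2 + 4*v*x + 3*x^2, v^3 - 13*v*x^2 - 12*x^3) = v^2 + 4*v*x + 3*x^2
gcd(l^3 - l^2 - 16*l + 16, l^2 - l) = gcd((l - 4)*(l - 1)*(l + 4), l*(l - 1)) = l - 1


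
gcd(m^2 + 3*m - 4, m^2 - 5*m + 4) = m - 1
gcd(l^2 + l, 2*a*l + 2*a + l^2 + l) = l + 1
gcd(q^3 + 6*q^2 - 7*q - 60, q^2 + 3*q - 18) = q - 3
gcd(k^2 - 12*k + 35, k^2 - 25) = k - 5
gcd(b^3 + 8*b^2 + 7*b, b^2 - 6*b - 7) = b + 1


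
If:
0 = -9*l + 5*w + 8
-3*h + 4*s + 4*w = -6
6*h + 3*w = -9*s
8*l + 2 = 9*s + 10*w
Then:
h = -1070/41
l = -1278/41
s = 1502/41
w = -2366/41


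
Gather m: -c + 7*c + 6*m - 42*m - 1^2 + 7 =6*c - 36*m + 6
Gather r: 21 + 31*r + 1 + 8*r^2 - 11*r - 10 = 8*r^2 + 20*r + 12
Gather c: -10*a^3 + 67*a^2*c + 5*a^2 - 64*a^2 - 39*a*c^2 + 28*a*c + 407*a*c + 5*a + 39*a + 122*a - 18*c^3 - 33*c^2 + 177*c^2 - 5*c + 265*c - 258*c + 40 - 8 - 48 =-10*a^3 - 59*a^2 + 166*a - 18*c^3 + c^2*(144 - 39*a) + c*(67*a^2 + 435*a + 2) - 16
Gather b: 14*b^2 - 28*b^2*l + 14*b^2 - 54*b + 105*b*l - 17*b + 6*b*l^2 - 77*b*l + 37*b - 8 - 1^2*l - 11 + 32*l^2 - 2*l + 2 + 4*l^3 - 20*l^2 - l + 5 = b^2*(28 - 28*l) + b*(6*l^2 + 28*l - 34) + 4*l^3 + 12*l^2 - 4*l - 12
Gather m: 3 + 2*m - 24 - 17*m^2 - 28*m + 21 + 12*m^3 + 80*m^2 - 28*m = 12*m^3 + 63*m^2 - 54*m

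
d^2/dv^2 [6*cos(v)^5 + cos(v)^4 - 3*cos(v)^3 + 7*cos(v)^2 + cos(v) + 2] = -150*cos(v)^5 - 16*cos(v)^4 + 147*cos(v)^3 - 16*cos(v)^2 - 19*cos(v) + 14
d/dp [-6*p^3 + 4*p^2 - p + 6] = -18*p^2 + 8*p - 1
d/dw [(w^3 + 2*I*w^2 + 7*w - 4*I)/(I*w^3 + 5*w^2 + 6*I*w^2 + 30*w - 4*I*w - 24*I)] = (w^2*(-7 - 6*I) + w*(-48 + 8*I) + 16 - 48*I)/(w^4 + w^3*(12 - 8*I) + w^2*(20 - 96*I) + w*(-192 - 288*I) - 576)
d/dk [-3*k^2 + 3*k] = 3 - 6*k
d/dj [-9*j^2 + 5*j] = 5 - 18*j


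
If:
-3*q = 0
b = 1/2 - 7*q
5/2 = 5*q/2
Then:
No Solution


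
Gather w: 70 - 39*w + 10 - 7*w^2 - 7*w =-7*w^2 - 46*w + 80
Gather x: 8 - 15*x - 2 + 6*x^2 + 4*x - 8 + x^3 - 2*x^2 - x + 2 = x^3 + 4*x^2 - 12*x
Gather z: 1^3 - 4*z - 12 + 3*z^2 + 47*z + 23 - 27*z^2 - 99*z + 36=-24*z^2 - 56*z + 48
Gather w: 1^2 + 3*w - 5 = 3*w - 4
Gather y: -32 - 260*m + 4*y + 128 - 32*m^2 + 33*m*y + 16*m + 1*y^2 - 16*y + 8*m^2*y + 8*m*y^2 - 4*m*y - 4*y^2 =-32*m^2 - 244*m + y^2*(8*m - 3) + y*(8*m^2 + 29*m - 12) + 96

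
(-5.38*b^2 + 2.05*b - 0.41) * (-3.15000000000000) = 16.947*b^2 - 6.4575*b + 1.2915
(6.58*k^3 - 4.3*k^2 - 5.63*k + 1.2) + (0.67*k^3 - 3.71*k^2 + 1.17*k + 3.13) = 7.25*k^3 - 8.01*k^2 - 4.46*k + 4.33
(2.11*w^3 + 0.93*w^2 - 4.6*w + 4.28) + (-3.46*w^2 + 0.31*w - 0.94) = 2.11*w^3 - 2.53*w^2 - 4.29*w + 3.34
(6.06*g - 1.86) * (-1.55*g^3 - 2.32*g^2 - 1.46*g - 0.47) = -9.393*g^4 - 11.1762*g^3 - 4.5324*g^2 - 0.1326*g + 0.8742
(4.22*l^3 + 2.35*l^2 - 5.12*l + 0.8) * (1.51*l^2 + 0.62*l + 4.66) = 6.3722*l^5 + 6.1649*l^4 + 13.391*l^3 + 8.9846*l^2 - 23.3632*l + 3.728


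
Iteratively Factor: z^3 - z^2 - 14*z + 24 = (z + 4)*(z^2 - 5*z + 6) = (z - 2)*(z + 4)*(z - 3)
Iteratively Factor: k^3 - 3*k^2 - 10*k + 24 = (k - 4)*(k^2 + k - 6) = (k - 4)*(k - 2)*(k + 3)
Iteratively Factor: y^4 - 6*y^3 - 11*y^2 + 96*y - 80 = (y - 4)*(y^3 - 2*y^2 - 19*y + 20) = (y - 5)*(y - 4)*(y^2 + 3*y - 4) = (y - 5)*(y - 4)*(y + 4)*(y - 1)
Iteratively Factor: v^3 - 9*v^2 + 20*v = (v)*(v^2 - 9*v + 20) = v*(v - 5)*(v - 4)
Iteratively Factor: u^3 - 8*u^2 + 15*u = (u)*(u^2 - 8*u + 15) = u*(u - 5)*(u - 3)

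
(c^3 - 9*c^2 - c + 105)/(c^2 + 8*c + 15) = (c^2 - 12*c + 35)/(c + 5)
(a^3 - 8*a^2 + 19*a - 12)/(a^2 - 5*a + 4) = a - 3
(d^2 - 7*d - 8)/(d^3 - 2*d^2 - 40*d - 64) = (d + 1)/(d^2 + 6*d + 8)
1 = 1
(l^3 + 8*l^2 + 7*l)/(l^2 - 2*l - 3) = l*(l + 7)/(l - 3)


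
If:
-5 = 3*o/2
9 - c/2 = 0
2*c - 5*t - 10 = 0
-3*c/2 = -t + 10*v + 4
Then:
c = 18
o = -10/3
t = 26/5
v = -129/50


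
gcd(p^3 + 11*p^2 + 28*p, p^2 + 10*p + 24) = p + 4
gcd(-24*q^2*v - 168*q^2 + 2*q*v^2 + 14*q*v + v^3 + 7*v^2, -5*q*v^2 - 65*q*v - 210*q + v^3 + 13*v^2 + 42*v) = v + 7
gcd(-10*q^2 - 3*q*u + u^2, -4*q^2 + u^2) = 2*q + u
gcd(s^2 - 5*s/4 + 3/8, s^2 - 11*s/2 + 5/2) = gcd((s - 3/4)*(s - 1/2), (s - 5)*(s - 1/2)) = s - 1/2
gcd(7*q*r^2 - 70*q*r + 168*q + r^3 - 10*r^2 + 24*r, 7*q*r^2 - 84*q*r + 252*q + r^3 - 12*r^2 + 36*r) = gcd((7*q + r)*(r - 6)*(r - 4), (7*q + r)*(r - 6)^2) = 7*q*r - 42*q + r^2 - 6*r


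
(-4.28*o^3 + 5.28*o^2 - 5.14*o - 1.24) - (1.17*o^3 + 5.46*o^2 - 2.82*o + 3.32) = -5.45*o^3 - 0.18*o^2 - 2.32*o - 4.56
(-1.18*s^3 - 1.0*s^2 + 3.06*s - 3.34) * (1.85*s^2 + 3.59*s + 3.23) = -2.183*s^5 - 6.0862*s^4 - 1.7404*s^3 + 1.5764*s^2 - 2.1068*s - 10.7882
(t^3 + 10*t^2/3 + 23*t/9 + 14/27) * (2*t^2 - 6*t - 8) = 2*t^5 + 2*t^4/3 - 206*t^3/9 - 1106*t^2/27 - 212*t/9 - 112/27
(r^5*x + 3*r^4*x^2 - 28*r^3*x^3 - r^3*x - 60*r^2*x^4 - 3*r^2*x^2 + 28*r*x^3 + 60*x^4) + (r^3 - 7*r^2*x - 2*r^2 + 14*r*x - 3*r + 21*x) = r^5*x + 3*r^4*x^2 - 28*r^3*x^3 - r^3*x + r^3 - 60*r^2*x^4 - 3*r^2*x^2 - 7*r^2*x - 2*r^2 + 28*r*x^3 + 14*r*x - 3*r + 60*x^4 + 21*x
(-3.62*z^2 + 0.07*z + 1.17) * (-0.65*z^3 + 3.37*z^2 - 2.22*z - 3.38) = 2.353*z^5 - 12.2449*z^4 + 7.5118*z^3 + 16.0231*z^2 - 2.834*z - 3.9546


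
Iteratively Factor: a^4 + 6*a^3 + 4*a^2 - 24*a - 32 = (a + 4)*(a^3 + 2*a^2 - 4*a - 8) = (a + 2)*(a + 4)*(a^2 - 4) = (a + 2)^2*(a + 4)*(a - 2)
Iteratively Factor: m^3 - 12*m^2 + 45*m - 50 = (m - 5)*(m^2 - 7*m + 10) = (m - 5)*(m - 2)*(m - 5)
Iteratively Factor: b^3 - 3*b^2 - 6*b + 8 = (b + 2)*(b^2 - 5*b + 4) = (b - 1)*(b + 2)*(b - 4)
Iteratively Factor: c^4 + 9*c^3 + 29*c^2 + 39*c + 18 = (c + 3)*(c^3 + 6*c^2 + 11*c + 6) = (c + 3)^2*(c^2 + 3*c + 2) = (c + 2)*(c + 3)^2*(c + 1)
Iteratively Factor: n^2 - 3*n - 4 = (n + 1)*(n - 4)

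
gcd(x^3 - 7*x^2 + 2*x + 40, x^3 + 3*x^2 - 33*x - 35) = x - 5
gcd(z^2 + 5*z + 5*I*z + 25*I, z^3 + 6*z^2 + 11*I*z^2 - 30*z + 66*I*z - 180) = z + 5*I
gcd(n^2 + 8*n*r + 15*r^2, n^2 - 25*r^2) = n + 5*r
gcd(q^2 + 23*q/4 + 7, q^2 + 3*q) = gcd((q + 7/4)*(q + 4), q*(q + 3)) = 1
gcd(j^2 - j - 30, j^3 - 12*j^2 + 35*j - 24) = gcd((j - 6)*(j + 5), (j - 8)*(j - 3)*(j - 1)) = 1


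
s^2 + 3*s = s*(s + 3)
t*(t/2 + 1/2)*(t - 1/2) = t^3/2 + t^2/4 - t/4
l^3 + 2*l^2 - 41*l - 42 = (l - 6)*(l + 1)*(l + 7)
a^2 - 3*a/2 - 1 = (a - 2)*(a + 1/2)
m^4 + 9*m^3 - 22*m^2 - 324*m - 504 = (m - 6)*(m + 2)*(m + 6)*(m + 7)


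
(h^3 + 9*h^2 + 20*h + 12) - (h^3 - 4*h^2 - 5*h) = 13*h^2 + 25*h + 12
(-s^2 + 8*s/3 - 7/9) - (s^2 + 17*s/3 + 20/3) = -2*s^2 - 3*s - 67/9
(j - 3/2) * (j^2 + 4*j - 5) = j^3 + 5*j^2/2 - 11*j + 15/2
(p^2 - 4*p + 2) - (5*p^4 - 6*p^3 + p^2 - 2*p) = -5*p^4 + 6*p^3 - 2*p + 2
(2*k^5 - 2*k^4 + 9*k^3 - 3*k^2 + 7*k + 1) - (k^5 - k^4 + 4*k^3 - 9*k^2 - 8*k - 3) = k^5 - k^4 + 5*k^3 + 6*k^2 + 15*k + 4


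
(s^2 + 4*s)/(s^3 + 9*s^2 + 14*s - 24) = s/(s^2 + 5*s - 6)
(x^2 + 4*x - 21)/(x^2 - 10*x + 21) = (x + 7)/(x - 7)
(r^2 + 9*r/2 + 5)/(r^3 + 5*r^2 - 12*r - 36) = (r + 5/2)/(r^2 + 3*r - 18)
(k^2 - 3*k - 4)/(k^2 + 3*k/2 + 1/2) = 2*(k - 4)/(2*k + 1)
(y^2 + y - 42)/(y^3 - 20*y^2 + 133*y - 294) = (y + 7)/(y^2 - 14*y + 49)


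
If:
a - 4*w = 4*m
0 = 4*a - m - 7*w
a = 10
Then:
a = 10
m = -15/4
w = 25/4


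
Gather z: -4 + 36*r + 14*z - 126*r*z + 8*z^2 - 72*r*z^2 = 36*r + z^2*(8 - 72*r) + z*(14 - 126*r) - 4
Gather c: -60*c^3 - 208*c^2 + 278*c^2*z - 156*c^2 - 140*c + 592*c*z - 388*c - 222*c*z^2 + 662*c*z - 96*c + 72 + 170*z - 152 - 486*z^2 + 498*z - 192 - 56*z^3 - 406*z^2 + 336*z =-60*c^3 + c^2*(278*z - 364) + c*(-222*z^2 + 1254*z - 624) - 56*z^3 - 892*z^2 + 1004*z - 272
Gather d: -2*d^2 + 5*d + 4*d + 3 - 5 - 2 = -2*d^2 + 9*d - 4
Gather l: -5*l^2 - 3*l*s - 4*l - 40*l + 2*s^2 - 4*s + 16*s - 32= -5*l^2 + l*(-3*s - 44) + 2*s^2 + 12*s - 32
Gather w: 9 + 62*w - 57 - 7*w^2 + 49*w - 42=-7*w^2 + 111*w - 90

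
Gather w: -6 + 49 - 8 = 35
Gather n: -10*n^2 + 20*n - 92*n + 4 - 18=-10*n^2 - 72*n - 14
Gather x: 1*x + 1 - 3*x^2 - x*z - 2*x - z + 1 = -3*x^2 + x*(-z - 1) - z + 2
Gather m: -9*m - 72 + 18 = -9*m - 54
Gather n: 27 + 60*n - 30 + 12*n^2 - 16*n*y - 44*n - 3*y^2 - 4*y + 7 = 12*n^2 + n*(16 - 16*y) - 3*y^2 - 4*y + 4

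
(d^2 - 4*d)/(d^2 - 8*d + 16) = d/(d - 4)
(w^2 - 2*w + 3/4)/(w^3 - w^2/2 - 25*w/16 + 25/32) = 8*(2*w - 3)/(16*w^2 - 25)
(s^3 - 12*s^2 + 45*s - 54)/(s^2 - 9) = (s^2 - 9*s + 18)/(s + 3)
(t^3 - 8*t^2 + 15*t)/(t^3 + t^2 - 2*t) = (t^2 - 8*t + 15)/(t^2 + t - 2)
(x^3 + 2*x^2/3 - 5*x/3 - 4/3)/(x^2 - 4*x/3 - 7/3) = (3*x^2 - x - 4)/(3*x - 7)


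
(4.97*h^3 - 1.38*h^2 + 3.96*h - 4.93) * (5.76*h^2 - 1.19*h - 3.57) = 28.6272*h^5 - 13.8631*h^4 + 6.7089*h^3 - 28.1826*h^2 - 8.2705*h + 17.6001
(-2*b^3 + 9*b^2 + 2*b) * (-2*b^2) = 4*b^5 - 18*b^4 - 4*b^3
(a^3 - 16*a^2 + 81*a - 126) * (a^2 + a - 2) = a^5 - 15*a^4 + 63*a^3 - 13*a^2 - 288*a + 252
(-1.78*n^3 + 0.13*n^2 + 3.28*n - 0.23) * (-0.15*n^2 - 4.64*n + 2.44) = 0.267*n^5 + 8.2397*n^4 - 5.4384*n^3 - 14.8675*n^2 + 9.0704*n - 0.5612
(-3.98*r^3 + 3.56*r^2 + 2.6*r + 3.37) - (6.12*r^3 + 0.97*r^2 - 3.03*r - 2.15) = -10.1*r^3 + 2.59*r^2 + 5.63*r + 5.52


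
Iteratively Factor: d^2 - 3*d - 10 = (d - 5)*(d + 2)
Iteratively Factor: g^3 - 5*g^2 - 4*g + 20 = (g + 2)*(g^2 - 7*g + 10) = (g - 5)*(g + 2)*(g - 2)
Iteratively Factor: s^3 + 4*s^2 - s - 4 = (s + 4)*(s^2 - 1) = (s - 1)*(s + 4)*(s + 1)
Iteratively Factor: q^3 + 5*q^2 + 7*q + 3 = (q + 1)*(q^2 + 4*q + 3) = (q + 1)*(q + 3)*(q + 1)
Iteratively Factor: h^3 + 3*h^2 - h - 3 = (h + 3)*(h^2 - 1) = (h - 1)*(h + 3)*(h + 1)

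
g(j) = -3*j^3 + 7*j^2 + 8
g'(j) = -9*j^2 + 14*j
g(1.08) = 12.39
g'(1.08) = 4.62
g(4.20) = -90.78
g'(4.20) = -99.96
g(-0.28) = 8.61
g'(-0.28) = -4.63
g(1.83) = 13.06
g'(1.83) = -4.52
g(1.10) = 12.48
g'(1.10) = 4.51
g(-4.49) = 420.68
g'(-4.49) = -244.30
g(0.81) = 11.00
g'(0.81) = 5.44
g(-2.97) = 148.34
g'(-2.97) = -120.97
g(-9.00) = 2762.00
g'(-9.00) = -855.00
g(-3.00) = 152.00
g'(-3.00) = -123.00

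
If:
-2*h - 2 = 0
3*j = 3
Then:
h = -1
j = 1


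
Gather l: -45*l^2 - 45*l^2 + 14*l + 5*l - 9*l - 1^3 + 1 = -90*l^2 + 10*l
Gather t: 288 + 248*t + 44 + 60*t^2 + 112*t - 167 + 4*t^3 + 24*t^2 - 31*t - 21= 4*t^3 + 84*t^2 + 329*t + 144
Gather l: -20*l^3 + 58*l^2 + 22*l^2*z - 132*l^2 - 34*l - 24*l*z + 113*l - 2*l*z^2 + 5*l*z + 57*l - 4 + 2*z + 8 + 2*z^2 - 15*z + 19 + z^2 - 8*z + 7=-20*l^3 + l^2*(22*z - 74) + l*(-2*z^2 - 19*z + 136) + 3*z^2 - 21*z + 30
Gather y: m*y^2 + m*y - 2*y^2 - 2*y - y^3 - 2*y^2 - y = -y^3 + y^2*(m - 4) + y*(m - 3)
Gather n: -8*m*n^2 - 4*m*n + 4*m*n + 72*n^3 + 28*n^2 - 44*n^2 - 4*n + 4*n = 72*n^3 + n^2*(-8*m - 16)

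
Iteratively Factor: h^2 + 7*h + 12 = (h + 4)*(h + 3)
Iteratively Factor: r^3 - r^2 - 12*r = (r)*(r^2 - r - 12) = r*(r + 3)*(r - 4)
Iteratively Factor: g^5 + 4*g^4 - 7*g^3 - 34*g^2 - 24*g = (g + 1)*(g^4 + 3*g^3 - 10*g^2 - 24*g) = (g + 1)*(g + 2)*(g^3 + g^2 - 12*g) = g*(g + 1)*(g + 2)*(g^2 + g - 12) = g*(g - 3)*(g + 1)*(g + 2)*(g + 4)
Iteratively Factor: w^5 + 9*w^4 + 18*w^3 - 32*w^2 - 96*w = (w)*(w^4 + 9*w^3 + 18*w^2 - 32*w - 96) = w*(w - 2)*(w^3 + 11*w^2 + 40*w + 48) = w*(w - 2)*(w + 4)*(w^2 + 7*w + 12) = w*(w - 2)*(w + 3)*(w + 4)*(w + 4)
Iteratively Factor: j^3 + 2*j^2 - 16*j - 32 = (j + 2)*(j^2 - 16) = (j - 4)*(j + 2)*(j + 4)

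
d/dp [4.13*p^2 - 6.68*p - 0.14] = 8.26*p - 6.68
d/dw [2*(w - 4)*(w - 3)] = 4*w - 14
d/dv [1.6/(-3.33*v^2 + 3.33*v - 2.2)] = (10.656*v - 5.328)/(3.33*v^2 - 3.33*v + 2.2)^2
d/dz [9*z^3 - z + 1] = 27*z^2 - 1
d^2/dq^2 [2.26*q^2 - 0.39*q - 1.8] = 4.52000000000000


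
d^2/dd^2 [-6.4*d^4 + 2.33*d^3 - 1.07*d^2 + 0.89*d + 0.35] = -76.8*d^2 + 13.98*d - 2.14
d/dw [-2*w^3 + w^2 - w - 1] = -6*w^2 + 2*w - 1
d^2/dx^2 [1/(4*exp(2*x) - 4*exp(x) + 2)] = ((1 - 4*exp(x))*(2*exp(2*x) - 2*exp(x) + 1) + 4*(2*exp(x) - 1)^2*exp(x))*exp(x)/(2*exp(2*x) - 2*exp(x) + 1)^3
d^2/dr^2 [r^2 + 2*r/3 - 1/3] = 2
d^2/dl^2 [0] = 0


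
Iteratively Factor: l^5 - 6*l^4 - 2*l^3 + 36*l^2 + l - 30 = (l - 5)*(l^4 - l^3 - 7*l^2 + l + 6) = (l - 5)*(l + 1)*(l^3 - 2*l^2 - 5*l + 6) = (l - 5)*(l - 3)*(l + 1)*(l^2 + l - 2) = (l - 5)*(l - 3)*(l + 1)*(l + 2)*(l - 1)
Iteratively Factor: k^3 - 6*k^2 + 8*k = (k)*(k^2 - 6*k + 8) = k*(k - 2)*(k - 4)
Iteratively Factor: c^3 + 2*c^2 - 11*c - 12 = (c - 3)*(c^2 + 5*c + 4) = (c - 3)*(c + 4)*(c + 1)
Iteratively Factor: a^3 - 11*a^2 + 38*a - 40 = (a - 4)*(a^2 - 7*a + 10) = (a - 5)*(a - 4)*(a - 2)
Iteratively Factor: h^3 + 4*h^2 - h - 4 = (h - 1)*(h^2 + 5*h + 4) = (h - 1)*(h + 4)*(h + 1)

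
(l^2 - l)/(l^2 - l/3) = 3*(l - 1)/(3*l - 1)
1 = 1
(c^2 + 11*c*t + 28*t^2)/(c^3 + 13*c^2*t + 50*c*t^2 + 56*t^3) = 1/(c + 2*t)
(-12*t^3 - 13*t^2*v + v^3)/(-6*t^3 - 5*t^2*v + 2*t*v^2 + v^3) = (4*t - v)/(2*t - v)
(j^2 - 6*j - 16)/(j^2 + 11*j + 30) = (j^2 - 6*j - 16)/(j^2 + 11*j + 30)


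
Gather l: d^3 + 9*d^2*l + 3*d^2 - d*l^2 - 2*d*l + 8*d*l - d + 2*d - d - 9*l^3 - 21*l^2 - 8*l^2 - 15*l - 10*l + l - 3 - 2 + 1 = d^3 + 3*d^2 - 9*l^3 + l^2*(-d - 29) + l*(9*d^2 + 6*d - 24) - 4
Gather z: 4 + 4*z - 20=4*z - 16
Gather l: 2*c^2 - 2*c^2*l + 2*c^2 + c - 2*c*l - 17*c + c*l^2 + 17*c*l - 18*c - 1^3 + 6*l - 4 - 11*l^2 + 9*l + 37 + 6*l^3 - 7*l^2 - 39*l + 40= 4*c^2 - 34*c + 6*l^3 + l^2*(c - 18) + l*(-2*c^2 + 15*c - 24) + 72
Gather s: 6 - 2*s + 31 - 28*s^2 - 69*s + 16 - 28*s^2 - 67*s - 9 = -56*s^2 - 138*s + 44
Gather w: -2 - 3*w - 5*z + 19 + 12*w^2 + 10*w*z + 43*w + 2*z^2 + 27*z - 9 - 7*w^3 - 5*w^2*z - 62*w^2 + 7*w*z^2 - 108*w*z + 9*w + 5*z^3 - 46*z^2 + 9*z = -7*w^3 + w^2*(-5*z - 50) + w*(7*z^2 - 98*z + 49) + 5*z^3 - 44*z^2 + 31*z + 8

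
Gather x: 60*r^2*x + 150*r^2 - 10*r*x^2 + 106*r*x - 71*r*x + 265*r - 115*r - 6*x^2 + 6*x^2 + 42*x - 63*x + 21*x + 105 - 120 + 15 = 150*r^2 - 10*r*x^2 + 150*r + x*(60*r^2 + 35*r)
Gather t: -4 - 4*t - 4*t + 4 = -8*t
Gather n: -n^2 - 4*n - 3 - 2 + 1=-n^2 - 4*n - 4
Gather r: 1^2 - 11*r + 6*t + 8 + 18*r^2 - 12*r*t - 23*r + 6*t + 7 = 18*r^2 + r*(-12*t - 34) + 12*t + 16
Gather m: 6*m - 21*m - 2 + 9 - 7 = -15*m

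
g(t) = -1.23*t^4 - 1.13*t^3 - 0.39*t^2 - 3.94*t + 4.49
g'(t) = -4.92*t^3 - 3.39*t^2 - 0.78*t - 3.94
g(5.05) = -970.85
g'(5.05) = -727.97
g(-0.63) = 6.91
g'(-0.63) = -3.56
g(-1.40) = 7.62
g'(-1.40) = 4.01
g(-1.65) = 5.89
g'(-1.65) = 10.22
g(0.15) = 3.89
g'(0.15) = -4.15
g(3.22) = -182.20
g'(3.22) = -205.86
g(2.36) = -59.99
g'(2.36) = -89.33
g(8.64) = -7641.74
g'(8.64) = -3437.01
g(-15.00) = -58479.16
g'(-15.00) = 15850.01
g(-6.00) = -1335.91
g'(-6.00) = 941.42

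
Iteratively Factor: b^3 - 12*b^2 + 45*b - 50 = (b - 2)*(b^2 - 10*b + 25) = (b - 5)*(b - 2)*(b - 5)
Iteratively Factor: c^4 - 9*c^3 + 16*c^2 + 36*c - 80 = (c - 2)*(c^3 - 7*c^2 + 2*c + 40) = (c - 5)*(c - 2)*(c^2 - 2*c - 8) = (c - 5)*(c - 4)*(c - 2)*(c + 2)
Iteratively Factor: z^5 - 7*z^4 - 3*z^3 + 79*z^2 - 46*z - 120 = (z - 5)*(z^4 - 2*z^3 - 13*z^2 + 14*z + 24) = (z - 5)*(z + 1)*(z^3 - 3*z^2 - 10*z + 24) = (z - 5)*(z - 4)*(z + 1)*(z^2 + z - 6) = (z - 5)*(z - 4)*(z + 1)*(z + 3)*(z - 2)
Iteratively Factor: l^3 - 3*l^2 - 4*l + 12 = (l + 2)*(l^2 - 5*l + 6) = (l - 2)*(l + 2)*(l - 3)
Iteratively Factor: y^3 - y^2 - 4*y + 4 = (y + 2)*(y^2 - 3*y + 2) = (y - 2)*(y + 2)*(y - 1)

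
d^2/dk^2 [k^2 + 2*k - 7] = 2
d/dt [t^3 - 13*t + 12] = 3*t^2 - 13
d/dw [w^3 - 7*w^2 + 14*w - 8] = 3*w^2 - 14*w + 14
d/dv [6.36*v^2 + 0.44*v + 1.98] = 12.72*v + 0.44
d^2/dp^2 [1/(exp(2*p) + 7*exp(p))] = (-(exp(p) + 7)*(4*exp(p) + 7) + 2*(2*exp(p) + 7)^2)*exp(-p)/(exp(p) + 7)^3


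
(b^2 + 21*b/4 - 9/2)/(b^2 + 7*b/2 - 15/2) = (4*b^2 + 21*b - 18)/(2*(2*b^2 + 7*b - 15))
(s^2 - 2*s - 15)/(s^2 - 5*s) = (s + 3)/s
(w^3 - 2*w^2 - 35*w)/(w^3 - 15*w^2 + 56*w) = (w + 5)/(w - 8)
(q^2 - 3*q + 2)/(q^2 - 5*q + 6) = (q - 1)/(q - 3)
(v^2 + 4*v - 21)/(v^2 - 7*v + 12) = (v + 7)/(v - 4)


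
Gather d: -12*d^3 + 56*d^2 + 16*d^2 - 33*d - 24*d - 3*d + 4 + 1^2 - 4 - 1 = -12*d^3 + 72*d^2 - 60*d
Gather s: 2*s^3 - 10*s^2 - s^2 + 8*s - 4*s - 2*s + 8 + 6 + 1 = 2*s^3 - 11*s^2 + 2*s + 15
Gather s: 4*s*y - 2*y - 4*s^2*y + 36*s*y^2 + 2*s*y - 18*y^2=-4*s^2*y + s*(36*y^2 + 6*y) - 18*y^2 - 2*y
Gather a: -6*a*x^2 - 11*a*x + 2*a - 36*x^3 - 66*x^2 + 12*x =a*(-6*x^2 - 11*x + 2) - 36*x^3 - 66*x^2 + 12*x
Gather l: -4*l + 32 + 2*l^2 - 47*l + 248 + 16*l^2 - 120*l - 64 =18*l^2 - 171*l + 216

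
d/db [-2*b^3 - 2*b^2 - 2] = 2*b*(-3*b - 2)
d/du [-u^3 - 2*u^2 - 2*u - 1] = -3*u^2 - 4*u - 2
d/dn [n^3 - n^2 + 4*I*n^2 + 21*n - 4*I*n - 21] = 3*n^2 + n*(-2 + 8*I) + 21 - 4*I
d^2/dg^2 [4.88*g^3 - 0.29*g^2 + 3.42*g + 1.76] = 29.28*g - 0.58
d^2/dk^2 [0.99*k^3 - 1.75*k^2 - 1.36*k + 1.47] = 5.94*k - 3.5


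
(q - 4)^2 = q^2 - 8*q + 16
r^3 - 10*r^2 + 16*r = r*(r - 8)*(r - 2)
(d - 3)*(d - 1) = d^2 - 4*d + 3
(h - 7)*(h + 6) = h^2 - h - 42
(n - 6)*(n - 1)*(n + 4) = n^3 - 3*n^2 - 22*n + 24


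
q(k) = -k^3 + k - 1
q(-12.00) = 1715.00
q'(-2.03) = -11.36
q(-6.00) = 209.00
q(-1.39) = 0.30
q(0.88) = -0.80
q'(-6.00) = -107.00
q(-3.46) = 36.96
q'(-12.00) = -431.00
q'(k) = 1 - 3*k^2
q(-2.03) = 5.34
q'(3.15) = -28.77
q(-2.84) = 19.07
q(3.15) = -29.11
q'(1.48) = -5.57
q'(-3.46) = -34.91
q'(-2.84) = -23.20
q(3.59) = -43.68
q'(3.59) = -37.66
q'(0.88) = -1.32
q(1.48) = -2.76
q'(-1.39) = -4.80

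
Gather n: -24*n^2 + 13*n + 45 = -24*n^2 + 13*n + 45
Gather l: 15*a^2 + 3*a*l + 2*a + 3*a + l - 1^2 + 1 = 15*a^2 + 5*a + l*(3*a + 1)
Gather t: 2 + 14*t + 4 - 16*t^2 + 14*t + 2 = -16*t^2 + 28*t + 8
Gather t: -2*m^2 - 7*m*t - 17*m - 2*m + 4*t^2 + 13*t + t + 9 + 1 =-2*m^2 - 19*m + 4*t^2 + t*(14 - 7*m) + 10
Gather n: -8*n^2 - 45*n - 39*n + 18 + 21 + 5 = -8*n^2 - 84*n + 44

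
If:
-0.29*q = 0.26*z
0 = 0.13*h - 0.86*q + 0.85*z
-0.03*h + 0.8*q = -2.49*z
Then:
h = 0.00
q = 0.00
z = 0.00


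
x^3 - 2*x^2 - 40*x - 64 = (x - 8)*(x + 2)*(x + 4)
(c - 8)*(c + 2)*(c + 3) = c^3 - 3*c^2 - 34*c - 48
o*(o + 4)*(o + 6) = o^3 + 10*o^2 + 24*o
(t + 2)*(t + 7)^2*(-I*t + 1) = -I*t^4 + t^3 - 16*I*t^3 + 16*t^2 - 77*I*t^2 + 77*t - 98*I*t + 98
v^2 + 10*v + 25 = (v + 5)^2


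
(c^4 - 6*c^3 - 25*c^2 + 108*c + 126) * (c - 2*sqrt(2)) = c^5 - 6*c^4 - 2*sqrt(2)*c^4 - 25*c^3 + 12*sqrt(2)*c^3 + 50*sqrt(2)*c^2 + 108*c^2 - 216*sqrt(2)*c + 126*c - 252*sqrt(2)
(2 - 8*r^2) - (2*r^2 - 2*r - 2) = -10*r^2 + 2*r + 4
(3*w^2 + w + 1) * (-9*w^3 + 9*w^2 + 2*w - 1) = -27*w^5 + 18*w^4 + 6*w^3 + 8*w^2 + w - 1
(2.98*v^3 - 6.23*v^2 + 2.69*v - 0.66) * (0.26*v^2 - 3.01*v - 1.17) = 0.7748*v^5 - 10.5896*v^4 + 15.9651*v^3 - 0.979399999999999*v^2 - 1.1607*v + 0.7722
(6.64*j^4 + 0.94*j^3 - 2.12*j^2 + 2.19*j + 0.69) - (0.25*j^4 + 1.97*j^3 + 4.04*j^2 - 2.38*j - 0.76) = 6.39*j^4 - 1.03*j^3 - 6.16*j^2 + 4.57*j + 1.45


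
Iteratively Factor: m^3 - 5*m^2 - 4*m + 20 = (m - 2)*(m^2 - 3*m - 10) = (m - 5)*(m - 2)*(m + 2)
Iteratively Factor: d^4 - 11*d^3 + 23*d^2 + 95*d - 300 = (d - 5)*(d^3 - 6*d^2 - 7*d + 60) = (d - 5)^2*(d^2 - d - 12) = (d - 5)^2*(d - 4)*(d + 3)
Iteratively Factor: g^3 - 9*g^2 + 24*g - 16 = (g - 1)*(g^2 - 8*g + 16) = (g - 4)*(g - 1)*(g - 4)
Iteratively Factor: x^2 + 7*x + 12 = (x + 4)*(x + 3)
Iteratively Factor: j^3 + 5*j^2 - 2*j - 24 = (j + 3)*(j^2 + 2*j - 8) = (j - 2)*(j + 3)*(j + 4)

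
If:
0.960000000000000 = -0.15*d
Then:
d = -6.40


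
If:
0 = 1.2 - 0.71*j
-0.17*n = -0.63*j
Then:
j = 1.69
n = 6.26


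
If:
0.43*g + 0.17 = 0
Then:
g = -0.40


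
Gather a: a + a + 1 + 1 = 2*a + 2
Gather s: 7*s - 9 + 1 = 7*s - 8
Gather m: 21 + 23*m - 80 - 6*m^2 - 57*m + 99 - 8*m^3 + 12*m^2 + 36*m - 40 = -8*m^3 + 6*m^2 + 2*m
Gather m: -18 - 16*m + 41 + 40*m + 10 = 24*m + 33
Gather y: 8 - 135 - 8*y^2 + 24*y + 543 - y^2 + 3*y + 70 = -9*y^2 + 27*y + 486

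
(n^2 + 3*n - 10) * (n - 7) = n^3 - 4*n^2 - 31*n + 70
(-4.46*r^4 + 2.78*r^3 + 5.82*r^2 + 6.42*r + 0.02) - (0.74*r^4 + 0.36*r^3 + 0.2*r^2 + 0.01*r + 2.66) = -5.2*r^4 + 2.42*r^3 + 5.62*r^2 + 6.41*r - 2.64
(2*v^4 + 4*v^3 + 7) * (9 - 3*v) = -6*v^5 + 6*v^4 + 36*v^3 - 21*v + 63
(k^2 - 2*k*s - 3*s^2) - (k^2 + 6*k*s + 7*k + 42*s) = -8*k*s - 7*k - 3*s^2 - 42*s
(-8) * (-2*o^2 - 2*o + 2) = 16*o^2 + 16*o - 16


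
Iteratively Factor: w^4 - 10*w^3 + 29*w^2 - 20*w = (w - 4)*(w^3 - 6*w^2 + 5*w) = (w - 5)*(w - 4)*(w^2 - w) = w*(w - 5)*(w - 4)*(w - 1)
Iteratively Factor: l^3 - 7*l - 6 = (l + 2)*(l^2 - 2*l - 3) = (l + 1)*(l + 2)*(l - 3)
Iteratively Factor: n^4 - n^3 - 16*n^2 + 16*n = (n - 4)*(n^3 + 3*n^2 - 4*n) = n*(n - 4)*(n^2 + 3*n - 4) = n*(n - 4)*(n + 4)*(n - 1)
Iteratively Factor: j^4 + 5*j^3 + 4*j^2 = (j)*(j^3 + 5*j^2 + 4*j) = j*(j + 1)*(j^2 + 4*j) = j^2*(j + 1)*(j + 4)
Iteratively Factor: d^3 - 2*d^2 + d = (d - 1)*(d^2 - d) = (d - 1)^2*(d)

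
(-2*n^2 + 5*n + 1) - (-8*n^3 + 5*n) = 8*n^3 - 2*n^2 + 1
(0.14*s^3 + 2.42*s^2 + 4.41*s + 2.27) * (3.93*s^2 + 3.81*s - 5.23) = 0.5502*s^5 + 10.044*s^4 + 25.8193*s^3 + 13.0666*s^2 - 14.4156*s - 11.8721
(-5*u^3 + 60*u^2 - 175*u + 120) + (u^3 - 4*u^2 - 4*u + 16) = -4*u^3 + 56*u^2 - 179*u + 136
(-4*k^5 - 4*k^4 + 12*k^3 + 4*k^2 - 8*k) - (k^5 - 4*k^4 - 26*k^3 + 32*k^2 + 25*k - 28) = -5*k^5 + 38*k^3 - 28*k^2 - 33*k + 28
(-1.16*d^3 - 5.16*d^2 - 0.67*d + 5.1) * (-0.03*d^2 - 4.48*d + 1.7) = 0.0348*d^5 + 5.3516*d^4 + 21.1649*d^3 - 5.9234*d^2 - 23.987*d + 8.67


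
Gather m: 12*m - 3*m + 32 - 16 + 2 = 9*m + 18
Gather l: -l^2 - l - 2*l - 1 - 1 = -l^2 - 3*l - 2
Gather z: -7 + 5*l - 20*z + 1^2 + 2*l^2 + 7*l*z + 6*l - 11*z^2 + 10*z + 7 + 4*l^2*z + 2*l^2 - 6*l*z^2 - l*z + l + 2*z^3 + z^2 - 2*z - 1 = 4*l^2 + 12*l + 2*z^3 + z^2*(-6*l - 10) + z*(4*l^2 + 6*l - 12)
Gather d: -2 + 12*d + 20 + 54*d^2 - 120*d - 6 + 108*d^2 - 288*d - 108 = 162*d^2 - 396*d - 96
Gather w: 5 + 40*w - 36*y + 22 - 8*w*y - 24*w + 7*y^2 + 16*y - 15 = w*(16 - 8*y) + 7*y^2 - 20*y + 12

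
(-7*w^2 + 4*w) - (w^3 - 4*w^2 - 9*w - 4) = -w^3 - 3*w^2 + 13*w + 4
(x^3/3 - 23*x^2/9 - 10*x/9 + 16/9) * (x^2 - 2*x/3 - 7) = x^5/3 - 25*x^4/9 - 47*x^3/27 + 551*x^2/27 + 178*x/27 - 112/9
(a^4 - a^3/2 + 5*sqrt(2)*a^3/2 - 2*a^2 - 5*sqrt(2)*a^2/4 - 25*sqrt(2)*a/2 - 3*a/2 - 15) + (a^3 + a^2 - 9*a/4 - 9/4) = a^4 + a^3/2 + 5*sqrt(2)*a^3/2 - 5*sqrt(2)*a^2/4 - a^2 - 25*sqrt(2)*a/2 - 15*a/4 - 69/4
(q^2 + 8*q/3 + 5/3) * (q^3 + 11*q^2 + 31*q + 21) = q^5 + 41*q^4/3 + 62*q^3 + 122*q^2 + 323*q/3 + 35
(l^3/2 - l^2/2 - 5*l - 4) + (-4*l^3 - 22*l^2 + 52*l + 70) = -7*l^3/2 - 45*l^2/2 + 47*l + 66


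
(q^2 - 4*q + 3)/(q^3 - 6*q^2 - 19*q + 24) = (q - 3)/(q^2 - 5*q - 24)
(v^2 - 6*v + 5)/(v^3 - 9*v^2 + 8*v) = (v - 5)/(v*(v - 8))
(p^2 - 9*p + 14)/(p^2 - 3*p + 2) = (p - 7)/(p - 1)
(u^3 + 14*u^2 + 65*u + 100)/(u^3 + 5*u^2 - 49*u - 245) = (u^2 + 9*u + 20)/(u^2 - 49)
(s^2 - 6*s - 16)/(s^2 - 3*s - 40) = (s + 2)/(s + 5)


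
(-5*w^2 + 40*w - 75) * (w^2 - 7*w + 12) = -5*w^4 + 75*w^3 - 415*w^2 + 1005*w - 900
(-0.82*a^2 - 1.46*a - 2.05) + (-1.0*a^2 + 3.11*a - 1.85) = -1.82*a^2 + 1.65*a - 3.9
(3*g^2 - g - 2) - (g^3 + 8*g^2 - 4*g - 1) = -g^3 - 5*g^2 + 3*g - 1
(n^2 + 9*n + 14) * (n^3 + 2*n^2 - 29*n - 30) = n^5 + 11*n^4 + 3*n^3 - 263*n^2 - 676*n - 420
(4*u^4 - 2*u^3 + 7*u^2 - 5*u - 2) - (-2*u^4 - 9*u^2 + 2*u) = 6*u^4 - 2*u^3 + 16*u^2 - 7*u - 2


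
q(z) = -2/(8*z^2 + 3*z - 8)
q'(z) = -2*(-16*z - 3)/(8*z^2 + 3*z - 8)^2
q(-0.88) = 0.45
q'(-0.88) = -1.12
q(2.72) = -0.03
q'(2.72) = 0.03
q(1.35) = -0.19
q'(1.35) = 0.44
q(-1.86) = -0.14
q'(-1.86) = -0.27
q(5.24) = -0.01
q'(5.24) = 0.00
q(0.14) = 0.27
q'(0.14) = 0.19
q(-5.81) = -0.01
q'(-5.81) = -0.00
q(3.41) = -0.02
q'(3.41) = 0.01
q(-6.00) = -0.00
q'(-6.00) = 0.00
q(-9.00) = 0.00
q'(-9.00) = 0.00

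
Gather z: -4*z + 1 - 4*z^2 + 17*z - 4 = -4*z^2 + 13*z - 3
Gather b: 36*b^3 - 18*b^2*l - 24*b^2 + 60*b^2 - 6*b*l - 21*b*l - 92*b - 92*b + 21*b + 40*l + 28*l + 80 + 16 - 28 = 36*b^3 + b^2*(36 - 18*l) + b*(-27*l - 163) + 68*l + 68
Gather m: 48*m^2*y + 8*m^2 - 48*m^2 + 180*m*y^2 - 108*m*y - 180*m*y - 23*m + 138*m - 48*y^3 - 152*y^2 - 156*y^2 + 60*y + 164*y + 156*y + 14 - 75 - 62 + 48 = m^2*(48*y - 40) + m*(180*y^2 - 288*y + 115) - 48*y^3 - 308*y^2 + 380*y - 75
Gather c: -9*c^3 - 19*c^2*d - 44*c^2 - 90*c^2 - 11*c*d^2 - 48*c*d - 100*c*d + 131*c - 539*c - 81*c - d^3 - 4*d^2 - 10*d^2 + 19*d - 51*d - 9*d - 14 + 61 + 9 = -9*c^3 + c^2*(-19*d - 134) + c*(-11*d^2 - 148*d - 489) - d^3 - 14*d^2 - 41*d + 56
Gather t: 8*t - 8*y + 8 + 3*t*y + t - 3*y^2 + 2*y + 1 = t*(3*y + 9) - 3*y^2 - 6*y + 9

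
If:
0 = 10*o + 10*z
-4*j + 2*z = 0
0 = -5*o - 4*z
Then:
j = 0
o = 0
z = 0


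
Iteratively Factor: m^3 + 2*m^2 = (m + 2)*(m^2) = m*(m + 2)*(m)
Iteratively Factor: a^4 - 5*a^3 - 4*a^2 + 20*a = (a - 2)*(a^3 - 3*a^2 - 10*a) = (a - 5)*(a - 2)*(a^2 + 2*a) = (a - 5)*(a - 2)*(a + 2)*(a)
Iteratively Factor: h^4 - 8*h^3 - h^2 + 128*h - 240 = (h + 4)*(h^3 - 12*h^2 + 47*h - 60) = (h - 4)*(h + 4)*(h^2 - 8*h + 15) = (h - 5)*(h - 4)*(h + 4)*(h - 3)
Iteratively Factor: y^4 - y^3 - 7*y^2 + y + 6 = (y - 1)*(y^3 - 7*y - 6) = (y - 1)*(y + 1)*(y^2 - y - 6) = (y - 1)*(y + 1)*(y + 2)*(y - 3)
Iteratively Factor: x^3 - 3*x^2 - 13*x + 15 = (x - 5)*(x^2 + 2*x - 3) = (x - 5)*(x + 3)*(x - 1)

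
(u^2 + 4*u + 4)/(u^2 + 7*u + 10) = (u + 2)/(u + 5)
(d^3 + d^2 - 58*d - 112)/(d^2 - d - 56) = d + 2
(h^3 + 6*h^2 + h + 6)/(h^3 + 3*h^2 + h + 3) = (h + 6)/(h + 3)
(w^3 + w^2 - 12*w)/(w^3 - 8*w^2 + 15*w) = (w + 4)/(w - 5)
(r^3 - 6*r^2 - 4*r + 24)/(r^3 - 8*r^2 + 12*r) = (r + 2)/r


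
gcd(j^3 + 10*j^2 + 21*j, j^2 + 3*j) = j^2 + 3*j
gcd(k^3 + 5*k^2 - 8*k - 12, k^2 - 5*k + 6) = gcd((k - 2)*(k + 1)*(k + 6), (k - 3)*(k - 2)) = k - 2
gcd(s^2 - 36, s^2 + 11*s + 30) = s + 6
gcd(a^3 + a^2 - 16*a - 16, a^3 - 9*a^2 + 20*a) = a - 4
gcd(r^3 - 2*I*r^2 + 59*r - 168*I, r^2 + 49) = r - 7*I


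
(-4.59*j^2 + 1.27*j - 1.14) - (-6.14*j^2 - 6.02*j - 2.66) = 1.55*j^2 + 7.29*j + 1.52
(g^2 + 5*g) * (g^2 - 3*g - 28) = g^4 + 2*g^3 - 43*g^2 - 140*g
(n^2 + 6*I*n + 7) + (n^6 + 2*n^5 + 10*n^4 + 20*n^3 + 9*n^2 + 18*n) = n^6 + 2*n^5 + 10*n^4 + 20*n^3 + 10*n^2 + 18*n + 6*I*n + 7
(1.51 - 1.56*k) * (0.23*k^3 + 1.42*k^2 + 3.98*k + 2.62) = -0.3588*k^4 - 1.8679*k^3 - 4.0646*k^2 + 1.9226*k + 3.9562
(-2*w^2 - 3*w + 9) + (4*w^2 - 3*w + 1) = 2*w^2 - 6*w + 10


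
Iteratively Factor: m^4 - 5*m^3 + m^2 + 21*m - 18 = (m - 1)*(m^3 - 4*m^2 - 3*m + 18) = (m - 1)*(m + 2)*(m^2 - 6*m + 9) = (m - 3)*(m - 1)*(m + 2)*(m - 3)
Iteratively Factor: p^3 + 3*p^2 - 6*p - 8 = (p + 1)*(p^2 + 2*p - 8) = (p + 1)*(p + 4)*(p - 2)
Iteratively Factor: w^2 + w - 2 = (w + 2)*(w - 1)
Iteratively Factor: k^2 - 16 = (k + 4)*(k - 4)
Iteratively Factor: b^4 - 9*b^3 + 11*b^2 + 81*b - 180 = (b - 3)*(b^3 - 6*b^2 - 7*b + 60) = (b - 5)*(b - 3)*(b^2 - b - 12) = (b - 5)*(b - 4)*(b - 3)*(b + 3)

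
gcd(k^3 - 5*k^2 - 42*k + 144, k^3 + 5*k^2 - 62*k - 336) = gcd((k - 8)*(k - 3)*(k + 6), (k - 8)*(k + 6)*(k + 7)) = k^2 - 2*k - 48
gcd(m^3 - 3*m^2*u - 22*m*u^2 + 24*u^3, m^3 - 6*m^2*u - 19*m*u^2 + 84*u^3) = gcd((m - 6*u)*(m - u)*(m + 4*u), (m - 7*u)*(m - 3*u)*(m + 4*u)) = m + 4*u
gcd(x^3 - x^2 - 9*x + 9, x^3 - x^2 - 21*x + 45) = x - 3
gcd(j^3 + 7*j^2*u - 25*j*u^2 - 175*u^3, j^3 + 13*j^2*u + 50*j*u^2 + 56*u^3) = j + 7*u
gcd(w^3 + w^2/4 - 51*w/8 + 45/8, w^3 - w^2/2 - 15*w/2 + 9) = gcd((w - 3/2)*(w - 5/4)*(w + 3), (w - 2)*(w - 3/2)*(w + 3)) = w^2 + 3*w/2 - 9/2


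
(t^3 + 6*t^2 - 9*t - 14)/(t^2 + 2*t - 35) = (t^2 - t - 2)/(t - 5)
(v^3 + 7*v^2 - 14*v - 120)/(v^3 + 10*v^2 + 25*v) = (v^2 + 2*v - 24)/(v*(v + 5))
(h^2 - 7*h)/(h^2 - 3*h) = (h - 7)/(h - 3)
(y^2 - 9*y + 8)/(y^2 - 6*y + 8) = (y^2 - 9*y + 8)/(y^2 - 6*y + 8)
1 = 1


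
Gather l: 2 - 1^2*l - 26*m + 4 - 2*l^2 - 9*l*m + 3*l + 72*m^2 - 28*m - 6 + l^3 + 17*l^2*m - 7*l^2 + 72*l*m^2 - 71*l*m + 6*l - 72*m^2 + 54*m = l^3 + l^2*(17*m - 9) + l*(72*m^2 - 80*m + 8)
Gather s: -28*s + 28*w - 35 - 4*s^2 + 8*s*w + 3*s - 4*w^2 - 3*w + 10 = -4*s^2 + s*(8*w - 25) - 4*w^2 + 25*w - 25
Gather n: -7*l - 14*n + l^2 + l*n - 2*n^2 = l^2 - 7*l - 2*n^2 + n*(l - 14)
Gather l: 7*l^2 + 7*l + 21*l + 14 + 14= 7*l^2 + 28*l + 28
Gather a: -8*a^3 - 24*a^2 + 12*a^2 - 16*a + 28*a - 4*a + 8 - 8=-8*a^3 - 12*a^2 + 8*a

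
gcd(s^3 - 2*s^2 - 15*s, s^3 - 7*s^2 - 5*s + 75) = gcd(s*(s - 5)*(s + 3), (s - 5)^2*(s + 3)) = s^2 - 2*s - 15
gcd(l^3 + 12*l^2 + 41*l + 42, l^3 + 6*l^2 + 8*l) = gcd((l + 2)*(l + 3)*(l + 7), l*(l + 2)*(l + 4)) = l + 2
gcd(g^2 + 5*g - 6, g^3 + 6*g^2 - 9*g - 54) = g + 6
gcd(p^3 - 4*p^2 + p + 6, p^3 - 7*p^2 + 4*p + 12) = p^2 - p - 2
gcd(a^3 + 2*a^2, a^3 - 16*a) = a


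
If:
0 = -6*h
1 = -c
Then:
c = -1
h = 0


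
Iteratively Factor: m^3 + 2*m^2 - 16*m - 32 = (m + 2)*(m^2 - 16) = (m - 4)*(m + 2)*(m + 4)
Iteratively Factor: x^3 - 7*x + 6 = (x + 3)*(x^2 - 3*x + 2) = (x - 2)*(x + 3)*(x - 1)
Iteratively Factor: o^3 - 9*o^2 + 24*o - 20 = (o - 2)*(o^2 - 7*o + 10) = (o - 5)*(o - 2)*(o - 2)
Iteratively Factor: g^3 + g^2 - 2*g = (g + 2)*(g^2 - g) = (g - 1)*(g + 2)*(g)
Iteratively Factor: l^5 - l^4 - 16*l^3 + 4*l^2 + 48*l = (l + 2)*(l^4 - 3*l^3 - 10*l^2 + 24*l) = (l - 2)*(l + 2)*(l^3 - l^2 - 12*l) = (l - 2)*(l + 2)*(l + 3)*(l^2 - 4*l) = (l - 4)*(l - 2)*(l + 2)*(l + 3)*(l)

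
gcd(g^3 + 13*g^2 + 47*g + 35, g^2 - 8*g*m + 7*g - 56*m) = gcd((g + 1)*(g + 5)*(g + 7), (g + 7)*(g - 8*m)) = g + 7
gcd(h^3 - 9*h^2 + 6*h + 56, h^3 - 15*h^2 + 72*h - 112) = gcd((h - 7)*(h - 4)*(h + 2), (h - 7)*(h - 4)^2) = h^2 - 11*h + 28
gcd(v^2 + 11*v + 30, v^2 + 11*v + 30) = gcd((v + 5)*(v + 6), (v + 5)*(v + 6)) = v^2 + 11*v + 30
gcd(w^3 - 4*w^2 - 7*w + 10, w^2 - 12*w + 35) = w - 5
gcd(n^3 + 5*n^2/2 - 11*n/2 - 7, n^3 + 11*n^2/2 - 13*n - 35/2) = n + 1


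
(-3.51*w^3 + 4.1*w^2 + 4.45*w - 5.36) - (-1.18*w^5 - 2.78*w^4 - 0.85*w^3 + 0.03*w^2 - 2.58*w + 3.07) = 1.18*w^5 + 2.78*w^4 - 2.66*w^3 + 4.07*w^2 + 7.03*w - 8.43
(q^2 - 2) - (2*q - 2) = q^2 - 2*q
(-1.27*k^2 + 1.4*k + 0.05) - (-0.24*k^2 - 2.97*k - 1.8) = -1.03*k^2 + 4.37*k + 1.85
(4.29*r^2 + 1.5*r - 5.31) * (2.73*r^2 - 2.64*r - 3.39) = 11.7117*r^4 - 7.2306*r^3 - 32.9994*r^2 + 8.9334*r + 18.0009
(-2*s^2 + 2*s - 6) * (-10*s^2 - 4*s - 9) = 20*s^4 - 12*s^3 + 70*s^2 + 6*s + 54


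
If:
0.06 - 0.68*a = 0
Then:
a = 0.09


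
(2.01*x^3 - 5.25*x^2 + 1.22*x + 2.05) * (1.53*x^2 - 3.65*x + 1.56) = 3.0753*x^5 - 15.369*x^4 + 24.1647*x^3 - 9.5065*x^2 - 5.5793*x + 3.198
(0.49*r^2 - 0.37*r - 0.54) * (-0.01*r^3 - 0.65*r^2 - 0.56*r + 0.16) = -0.0049*r^5 - 0.3148*r^4 - 0.0285*r^3 + 0.6366*r^2 + 0.2432*r - 0.0864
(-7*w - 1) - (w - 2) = 1 - 8*w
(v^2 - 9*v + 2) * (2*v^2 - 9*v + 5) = 2*v^4 - 27*v^3 + 90*v^2 - 63*v + 10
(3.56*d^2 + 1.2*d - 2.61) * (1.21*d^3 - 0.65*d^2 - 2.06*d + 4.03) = 4.3076*d^5 - 0.862*d^4 - 11.2717*d^3 + 13.5713*d^2 + 10.2126*d - 10.5183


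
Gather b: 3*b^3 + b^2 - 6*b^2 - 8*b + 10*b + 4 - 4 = 3*b^3 - 5*b^2 + 2*b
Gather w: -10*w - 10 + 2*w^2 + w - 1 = 2*w^2 - 9*w - 11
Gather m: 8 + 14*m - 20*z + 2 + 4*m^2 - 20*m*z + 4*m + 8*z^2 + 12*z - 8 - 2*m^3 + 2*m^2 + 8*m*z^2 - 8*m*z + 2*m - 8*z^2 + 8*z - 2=-2*m^3 + 6*m^2 + m*(8*z^2 - 28*z + 20)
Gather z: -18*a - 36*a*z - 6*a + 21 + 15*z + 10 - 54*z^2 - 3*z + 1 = -24*a - 54*z^2 + z*(12 - 36*a) + 32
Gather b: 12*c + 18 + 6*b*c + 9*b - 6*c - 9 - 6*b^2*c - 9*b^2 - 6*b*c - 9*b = b^2*(-6*c - 9) + 6*c + 9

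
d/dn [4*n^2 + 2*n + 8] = 8*n + 2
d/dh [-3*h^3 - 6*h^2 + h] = -9*h^2 - 12*h + 1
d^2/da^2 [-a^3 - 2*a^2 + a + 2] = -6*a - 4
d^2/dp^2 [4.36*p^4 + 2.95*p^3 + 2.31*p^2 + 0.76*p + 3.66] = 52.32*p^2 + 17.7*p + 4.62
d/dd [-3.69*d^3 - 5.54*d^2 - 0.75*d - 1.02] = -11.07*d^2 - 11.08*d - 0.75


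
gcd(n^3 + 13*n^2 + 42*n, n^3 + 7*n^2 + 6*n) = n^2 + 6*n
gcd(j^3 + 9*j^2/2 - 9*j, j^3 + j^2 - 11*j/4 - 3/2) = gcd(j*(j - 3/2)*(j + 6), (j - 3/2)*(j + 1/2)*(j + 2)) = j - 3/2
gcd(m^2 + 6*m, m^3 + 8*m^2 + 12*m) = m^2 + 6*m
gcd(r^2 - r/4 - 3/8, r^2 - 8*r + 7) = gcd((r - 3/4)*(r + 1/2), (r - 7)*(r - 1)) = 1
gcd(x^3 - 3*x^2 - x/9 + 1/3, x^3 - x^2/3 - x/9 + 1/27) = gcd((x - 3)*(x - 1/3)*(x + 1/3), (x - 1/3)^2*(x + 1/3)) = x^2 - 1/9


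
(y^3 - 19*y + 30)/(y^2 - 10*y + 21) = (y^2 + 3*y - 10)/(y - 7)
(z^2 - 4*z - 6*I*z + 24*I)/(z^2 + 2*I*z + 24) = (z^2 - 4*z - 6*I*z + 24*I)/(z^2 + 2*I*z + 24)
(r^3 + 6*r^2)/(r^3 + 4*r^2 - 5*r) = r*(r + 6)/(r^2 + 4*r - 5)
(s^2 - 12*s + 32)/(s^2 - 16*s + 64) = (s - 4)/(s - 8)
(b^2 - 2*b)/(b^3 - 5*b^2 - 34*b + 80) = b/(b^2 - 3*b - 40)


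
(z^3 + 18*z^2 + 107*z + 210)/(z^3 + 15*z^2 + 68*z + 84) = (z + 5)/(z + 2)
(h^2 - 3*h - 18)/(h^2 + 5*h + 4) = (h^2 - 3*h - 18)/(h^2 + 5*h + 4)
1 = 1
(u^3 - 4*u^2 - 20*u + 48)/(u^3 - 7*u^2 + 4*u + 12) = (u + 4)/(u + 1)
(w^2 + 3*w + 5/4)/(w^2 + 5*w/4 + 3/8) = 2*(2*w + 5)/(4*w + 3)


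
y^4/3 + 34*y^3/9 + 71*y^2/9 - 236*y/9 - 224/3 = (y/3 + 1)*(y - 8/3)*(y + 4)*(y + 7)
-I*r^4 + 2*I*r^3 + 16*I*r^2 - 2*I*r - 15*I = (r - 5)*(r + 1)*(r + 3)*(-I*r + I)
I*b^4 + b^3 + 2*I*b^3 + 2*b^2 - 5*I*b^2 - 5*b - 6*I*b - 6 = (b - 2)*(b + 1)*(b + 3)*(I*b + 1)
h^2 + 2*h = h*(h + 2)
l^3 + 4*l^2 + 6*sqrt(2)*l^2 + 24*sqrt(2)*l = l*(l + 4)*(l + 6*sqrt(2))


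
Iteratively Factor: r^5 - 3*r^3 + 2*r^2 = (r)*(r^4 - 3*r^2 + 2*r) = r^2*(r^3 - 3*r + 2) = r^2*(r - 1)*(r^2 + r - 2) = r^2*(r - 1)^2*(r + 2)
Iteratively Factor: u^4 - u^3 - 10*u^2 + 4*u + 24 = (u + 2)*(u^3 - 3*u^2 - 4*u + 12) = (u + 2)^2*(u^2 - 5*u + 6) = (u - 2)*(u + 2)^2*(u - 3)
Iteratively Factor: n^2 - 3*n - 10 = (n + 2)*(n - 5)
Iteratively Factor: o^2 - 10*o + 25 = (o - 5)*(o - 5)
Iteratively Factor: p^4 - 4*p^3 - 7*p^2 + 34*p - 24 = (p - 1)*(p^3 - 3*p^2 - 10*p + 24) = (p - 1)*(p + 3)*(p^2 - 6*p + 8) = (p - 2)*(p - 1)*(p + 3)*(p - 4)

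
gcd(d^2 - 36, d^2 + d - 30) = d + 6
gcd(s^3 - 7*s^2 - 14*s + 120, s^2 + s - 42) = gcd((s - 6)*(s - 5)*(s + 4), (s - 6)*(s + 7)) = s - 6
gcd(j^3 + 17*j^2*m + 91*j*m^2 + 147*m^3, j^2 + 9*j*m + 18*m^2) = j + 3*m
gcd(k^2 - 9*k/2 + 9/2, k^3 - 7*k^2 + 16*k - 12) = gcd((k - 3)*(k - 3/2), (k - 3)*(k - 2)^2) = k - 3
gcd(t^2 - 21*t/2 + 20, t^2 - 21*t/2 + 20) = t^2 - 21*t/2 + 20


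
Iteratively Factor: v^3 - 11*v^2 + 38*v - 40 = (v - 5)*(v^2 - 6*v + 8) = (v - 5)*(v - 2)*(v - 4)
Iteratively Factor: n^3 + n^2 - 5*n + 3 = (n - 1)*(n^2 + 2*n - 3) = (n - 1)^2*(n + 3)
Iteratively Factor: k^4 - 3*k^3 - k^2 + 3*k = (k - 3)*(k^3 - k) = (k - 3)*(k + 1)*(k^2 - k) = k*(k - 3)*(k + 1)*(k - 1)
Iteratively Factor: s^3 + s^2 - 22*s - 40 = (s - 5)*(s^2 + 6*s + 8) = (s - 5)*(s + 4)*(s + 2)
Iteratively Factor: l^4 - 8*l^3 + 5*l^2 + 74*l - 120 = (l - 4)*(l^3 - 4*l^2 - 11*l + 30) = (l - 4)*(l - 2)*(l^2 - 2*l - 15) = (l - 5)*(l - 4)*(l - 2)*(l + 3)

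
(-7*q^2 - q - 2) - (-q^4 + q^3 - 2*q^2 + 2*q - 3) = q^4 - q^3 - 5*q^2 - 3*q + 1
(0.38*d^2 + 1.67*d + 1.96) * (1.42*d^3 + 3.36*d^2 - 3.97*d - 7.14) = 0.5396*d^5 + 3.6482*d^4 + 6.8858*d^3 - 2.7575*d^2 - 19.705*d - 13.9944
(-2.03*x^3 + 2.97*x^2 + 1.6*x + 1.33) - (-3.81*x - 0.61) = -2.03*x^3 + 2.97*x^2 + 5.41*x + 1.94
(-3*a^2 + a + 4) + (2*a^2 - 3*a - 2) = -a^2 - 2*a + 2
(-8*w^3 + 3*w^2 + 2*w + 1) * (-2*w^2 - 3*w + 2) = 16*w^5 + 18*w^4 - 29*w^3 - 2*w^2 + w + 2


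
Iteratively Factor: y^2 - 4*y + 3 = (y - 1)*(y - 3)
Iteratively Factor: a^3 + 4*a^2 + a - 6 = (a + 2)*(a^2 + 2*a - 3) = (a - 1)*(a + 2)*(a + 3)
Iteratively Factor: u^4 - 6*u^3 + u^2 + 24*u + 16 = (u + 1)*(u^3 - 7*u^2 + 8*u + 16) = (u - 4)*(u + 1)*(u^2 - 3*u - 4) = (u - 4)*(u + 1)^2*(u - 4)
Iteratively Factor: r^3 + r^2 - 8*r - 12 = (r + 2)*(r^2 - r - 6) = (r - 3)*(r + 2)*(r + 2)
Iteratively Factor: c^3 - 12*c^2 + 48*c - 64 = (c - 4)*(c^2 - 8*c + 16) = (c - 4)^2*(c - 4)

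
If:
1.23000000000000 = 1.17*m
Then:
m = 1.05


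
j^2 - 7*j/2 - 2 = (j - 4)*(j + 1/2)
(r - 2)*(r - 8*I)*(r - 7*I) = r^3 - 2*r^2 - 15*I*r^2 - 56*r + 30*I*r + 112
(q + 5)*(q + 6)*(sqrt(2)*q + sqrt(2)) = sqrt(2)*q^3 + 12*sqrt(2)*q^2 + 41*sqrt(2)*q + 30*sqrt(2)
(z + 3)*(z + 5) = z^2 + 8*z + 15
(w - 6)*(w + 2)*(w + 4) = w^3 - 28*w - 48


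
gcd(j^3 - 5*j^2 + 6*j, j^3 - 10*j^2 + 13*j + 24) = j - 3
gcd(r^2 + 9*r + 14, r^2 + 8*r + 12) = r + 2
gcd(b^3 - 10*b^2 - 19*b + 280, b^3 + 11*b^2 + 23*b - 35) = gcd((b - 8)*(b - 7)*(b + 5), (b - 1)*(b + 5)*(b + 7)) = b + 5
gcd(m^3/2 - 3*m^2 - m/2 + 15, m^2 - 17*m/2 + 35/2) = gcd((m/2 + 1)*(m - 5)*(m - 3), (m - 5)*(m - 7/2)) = m - 5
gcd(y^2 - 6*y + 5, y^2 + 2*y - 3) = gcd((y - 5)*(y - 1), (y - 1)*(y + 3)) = y - 1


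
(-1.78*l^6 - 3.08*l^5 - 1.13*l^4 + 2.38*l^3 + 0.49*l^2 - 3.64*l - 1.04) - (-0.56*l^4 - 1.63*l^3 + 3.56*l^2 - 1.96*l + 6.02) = -1.78*l^6 - 3.08*l^5 - 0.57*l^4 + 4.01*l^3 - 3.07*l^2 - 1.68*l - 7.06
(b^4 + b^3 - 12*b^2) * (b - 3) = b^5 - 2*b^4 - 15*b^3 + 36*b^2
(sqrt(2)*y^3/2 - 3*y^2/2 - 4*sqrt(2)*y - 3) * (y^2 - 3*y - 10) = sqrt(2)*y^5/2 - 3*sqrt(2)*y^4/2 - 3*y^4/2 - 9*sqrt(2)*y^3 + 9*y^3/2 + 12*y^2 + 12*sqrt(2)*y^2 + 9*y + 40*sqrt(2)*y + 30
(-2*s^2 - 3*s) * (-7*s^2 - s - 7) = 14*s^4 + 23*s^3 + 17*s^2 + 21*s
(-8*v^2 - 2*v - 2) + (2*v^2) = -6*v^2 - 2*v - 2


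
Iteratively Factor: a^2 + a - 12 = (a - 3)*(a + 4)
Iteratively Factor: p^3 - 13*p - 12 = (p - 4)*(p^2 + 4*p + 3) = (p - 4)*(p + 3)*(p + 1)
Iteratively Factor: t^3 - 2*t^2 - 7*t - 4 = (t - 4)*(t^2 + 2*t + 1) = (t - 4)*(t + 1)*(t + 1)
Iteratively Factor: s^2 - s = (s - 1)*(s)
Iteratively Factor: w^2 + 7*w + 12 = (w + 3)*(w + 4)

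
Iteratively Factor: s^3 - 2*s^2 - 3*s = (s + 1)*(s^2 - 3*s) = s*(s + 1)*(s - 3)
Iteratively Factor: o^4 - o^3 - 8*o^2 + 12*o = (o - 2)*(o^3 + o^2 - 6*o) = (o - 2)*(o + 3)*(o^2 - 2*o) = (o - 2)^2*(o + 3)*(o)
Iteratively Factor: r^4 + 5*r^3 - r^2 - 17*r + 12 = (r + 4)*(r^3 + r^2 - 5*r + 3) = (r + 3)*(r + 4)*(r^2 - 2*r + 1) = (r - 1)*(r + 3)*(r + 4)*(r - 1)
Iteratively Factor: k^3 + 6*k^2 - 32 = (k + 4)*(k^2 + 2*k - 8) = (k - 2)*(k + 4)*(k + 4)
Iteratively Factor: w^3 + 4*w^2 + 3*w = (w)*(w^2 + 4*w + 3) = w*(w + 1)*(w + 3)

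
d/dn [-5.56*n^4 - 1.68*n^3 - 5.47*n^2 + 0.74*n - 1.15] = -22.24*n^3 - 5.04*n^2 - 10.94*n + 0.74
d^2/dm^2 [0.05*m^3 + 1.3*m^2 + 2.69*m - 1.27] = 0.3*m + 2.6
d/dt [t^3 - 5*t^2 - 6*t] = 3*t^2 - 10*t - 6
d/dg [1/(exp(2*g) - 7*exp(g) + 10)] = (7 - 2*exp(g))*exp(g)/(exp(2*g) - 7*exp(g) + 10)^2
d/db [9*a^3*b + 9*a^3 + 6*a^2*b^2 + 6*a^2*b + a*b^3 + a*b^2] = a*(9*a^2 + 12*a*b + 6*a + 3*b^2 + 2*b)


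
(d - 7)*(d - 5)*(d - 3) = d^3 - 15*d^2 + 71*d - 105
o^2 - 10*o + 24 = (o - 6)*(o - 4)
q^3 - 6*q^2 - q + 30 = (q - 5)*(q - 3)*(q + 2)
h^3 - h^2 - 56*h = h*(h - 8)*(h + 7)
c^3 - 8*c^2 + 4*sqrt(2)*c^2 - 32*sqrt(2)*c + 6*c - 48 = (c - 8)*(c + sqrt(2))*(c + 3*sqrt(2))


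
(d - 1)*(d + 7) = d^2 + 6*d - 7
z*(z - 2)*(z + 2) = z^3 - 4*z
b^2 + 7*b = b*(b + 7)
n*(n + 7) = n^2 + 7*n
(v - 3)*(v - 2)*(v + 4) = v^3 - v^2 - 14*v + 24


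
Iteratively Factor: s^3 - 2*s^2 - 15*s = (s)*(s^2 - 2*s - 15) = s*(s + 3)*(s - 5)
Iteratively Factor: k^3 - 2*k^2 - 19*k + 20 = (k - 5)*(k^2 + 3*k - 4) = (k - 5)*(k - 1)*(k + 4)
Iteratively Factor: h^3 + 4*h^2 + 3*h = (h + 1)*(h^2 + 3*h) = h*(h + 1)*(h + 3)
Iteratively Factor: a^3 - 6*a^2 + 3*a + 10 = (a - 5)*(a^2 - a - 2) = (a - 5)*(a - 2)*(a + 1)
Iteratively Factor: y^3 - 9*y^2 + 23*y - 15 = (y - 3)*(y^2 - 6*y + 5) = (y - 3)*(y - 1)*(y - 5)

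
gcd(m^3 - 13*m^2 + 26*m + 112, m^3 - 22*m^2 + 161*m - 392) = m^2 - 15*m + 56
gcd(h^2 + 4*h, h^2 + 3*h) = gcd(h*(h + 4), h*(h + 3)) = h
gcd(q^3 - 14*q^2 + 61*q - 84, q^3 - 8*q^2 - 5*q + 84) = q^2 - 11*q + 28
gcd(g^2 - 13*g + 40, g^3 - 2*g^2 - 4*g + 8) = 1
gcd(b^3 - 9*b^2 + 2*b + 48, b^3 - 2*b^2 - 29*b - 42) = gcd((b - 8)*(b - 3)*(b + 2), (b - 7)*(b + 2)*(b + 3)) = b + 2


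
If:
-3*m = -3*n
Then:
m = n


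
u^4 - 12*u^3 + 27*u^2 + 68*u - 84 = (u - 7)*(u - 6)*(u - 1)*(u + 2)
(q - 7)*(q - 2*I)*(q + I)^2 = q^4 - 7*q^3 + 3*q^2 - 21*q + 2*I*q - 14*I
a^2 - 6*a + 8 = (a - 4)*(a - 2)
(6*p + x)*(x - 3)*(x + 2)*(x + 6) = 6*p*x^3 + 30*p*x^2 - 72*p*x - 216*p + x^4 + 5*x^3 - 12*x^2 - 36*x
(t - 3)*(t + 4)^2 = t^3 + 5*t^2 - 8*t - 48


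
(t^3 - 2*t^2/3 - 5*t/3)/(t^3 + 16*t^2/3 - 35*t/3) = (t + 1)/(t + 7)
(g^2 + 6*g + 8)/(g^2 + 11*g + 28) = (g + 2)/(g + 7)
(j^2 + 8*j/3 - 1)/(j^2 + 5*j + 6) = (j - 1/3)/(j + 2)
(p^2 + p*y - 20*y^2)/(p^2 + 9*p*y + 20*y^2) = (p - 4*y)/(p + 4*y)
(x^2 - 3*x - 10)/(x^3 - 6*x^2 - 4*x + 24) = (x - 5)/(x^2 - 8*x + 12)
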